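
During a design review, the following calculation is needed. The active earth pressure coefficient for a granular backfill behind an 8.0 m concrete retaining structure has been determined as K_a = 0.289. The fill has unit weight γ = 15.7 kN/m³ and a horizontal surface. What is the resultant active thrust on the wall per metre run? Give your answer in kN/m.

145 kN/m

P = ½ K_a γ H² = 0.5 × 0.289 × 15.7 × 8.0² = 145.2 kN/m.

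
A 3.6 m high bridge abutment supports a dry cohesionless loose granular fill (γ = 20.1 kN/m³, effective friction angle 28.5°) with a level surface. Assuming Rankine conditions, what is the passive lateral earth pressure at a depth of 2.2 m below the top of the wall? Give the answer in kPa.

125 kPa

K_p = (1 + sin φ)/(1 − sin φ) = 2.825.
σ_h = K_p γ z = 2.825 × 20.1 × 2.2 = 124.9 kPa.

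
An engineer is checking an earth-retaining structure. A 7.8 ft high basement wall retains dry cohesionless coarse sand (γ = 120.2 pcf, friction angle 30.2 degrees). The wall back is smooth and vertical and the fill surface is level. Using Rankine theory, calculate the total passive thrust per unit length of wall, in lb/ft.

K_p = tan²(45° + φ/2) = 3.024.
P_p = ½ K_p γ H² = 0.5 × 3.024 × 120.2 × 7.8² = 11060 lb/ft.

11100 lb/ft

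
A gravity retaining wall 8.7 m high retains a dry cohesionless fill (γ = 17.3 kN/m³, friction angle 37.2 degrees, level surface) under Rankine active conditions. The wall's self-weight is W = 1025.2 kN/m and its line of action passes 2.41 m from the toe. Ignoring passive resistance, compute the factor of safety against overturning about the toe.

K_a = tan²(45° − 37.2°/2) = 0.2464.
P_a = ½K_aγH² = 0.5×0.2464×17.3×8.7² = 161.3 kN/m, acting at H/3 = 2.900 m above the base.
Overturning moment M_o = P_a × H/3 = 161.3 × 2.900 = 467.9.
Resisting moment M_r = W × 2.41 = 1025.2 × 2.41 = 2471.
FS_overturning = M_r/M_o = 2471/467.9 = 5.281.

5.28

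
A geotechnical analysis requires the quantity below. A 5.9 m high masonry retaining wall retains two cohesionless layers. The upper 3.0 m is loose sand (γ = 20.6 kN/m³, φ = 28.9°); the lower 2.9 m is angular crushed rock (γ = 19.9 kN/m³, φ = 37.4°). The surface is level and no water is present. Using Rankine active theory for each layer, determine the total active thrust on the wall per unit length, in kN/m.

96.5 kN/m

K_a1 = tan²(45°−28.9°/2) = 0.3484; K_a2 = tan²(45°−37.4°/2) = 0.2443.
Layer 1: σ at base = K_a1 γ₁ h₁ = 21.53 kPa; P₁ = ½×21.53×3.0 = 32.29.
Layer 2: σ_v at top = γ₁h₁ = 61.80; σ_h top = K_a2×61.80 = 15.10; σ_h base = K_a2×(61.80+19.9×2.9) = 29.19.
P₂ = ½(15.10+29.19)×2.9 = 64.22. Total P_a = 32.29+64.22 = 96.51 kN/m.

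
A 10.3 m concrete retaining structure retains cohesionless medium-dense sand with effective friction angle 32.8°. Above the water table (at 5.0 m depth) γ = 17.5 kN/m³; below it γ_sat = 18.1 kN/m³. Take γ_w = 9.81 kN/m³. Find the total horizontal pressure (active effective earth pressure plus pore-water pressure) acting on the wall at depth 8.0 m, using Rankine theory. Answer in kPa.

62.8 kPa

K_a = (1 − sin φ)/(1 + sin φ) = 0.2973.
γ' = 18.1 − 9.81 = 8.290 kN/m³.
Effective vertical stress at 8.0 m: σ'_v = 17.5×5.0 + 8.290×3.00 = 112.4 kPa.
σ'_h = K_a σ'_v = 0.2973 × 112.4 = 33.40 kPa; u = γ_w × 3.00 = 29.43 kPa.
Total σ_h = 33.40 + 29.43 = 62.83 kPa.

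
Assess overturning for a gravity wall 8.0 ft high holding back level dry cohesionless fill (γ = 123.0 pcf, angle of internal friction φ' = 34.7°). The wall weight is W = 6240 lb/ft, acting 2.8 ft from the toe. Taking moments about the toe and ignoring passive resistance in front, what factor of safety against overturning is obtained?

K_a = tan²(45° − 34.7°/2) = 0.2745.
P_a = ½K_aγH² = 0.5×0.2745×123.0×8.0² = 1080 lb/ft, acting at H/3 = 2.667 ft above the base.
Overturning moment M_o = P_a × H/3 = 1080 × 2.667 = 2881.
Resisting moment M_r = W × 2.8 = 6240 × 2.8 = 17470.
FS_overturning = M_r/M_o = 17470/2881 = 6.065.

6.06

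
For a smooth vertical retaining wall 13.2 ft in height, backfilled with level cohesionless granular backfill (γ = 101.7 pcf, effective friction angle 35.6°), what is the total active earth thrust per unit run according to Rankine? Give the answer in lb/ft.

2340 lb/ft

K_a = tan²(45° − φ/2) = 0.2641.
P_a = ½ K_a γ H² = 0.5 × 0.2641 × 101.7 × 13.2² = 2340 lb/ft.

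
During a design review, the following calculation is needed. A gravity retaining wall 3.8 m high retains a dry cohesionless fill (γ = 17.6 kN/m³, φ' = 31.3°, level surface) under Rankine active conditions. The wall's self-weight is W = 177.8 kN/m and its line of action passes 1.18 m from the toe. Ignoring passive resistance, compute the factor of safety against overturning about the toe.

K_a = tan²(45° − 31.3°/2) = 0.3162.
P_a = ½K_aγH² = 0.5×0.3162×17.6×3.8² = 40.18 kN/m, acting at H/3 = 1.267 m above the base.
Overturning moment M_o = P_a × H/3 = 40.18 × 1.267 = 50.90.
Resisting moment M_r = W × 1.18 = 177.8 × 1.18 = 209.8.
FS_overturning = M_r/M_o = 209.8/50.90 = 4.122.

4.12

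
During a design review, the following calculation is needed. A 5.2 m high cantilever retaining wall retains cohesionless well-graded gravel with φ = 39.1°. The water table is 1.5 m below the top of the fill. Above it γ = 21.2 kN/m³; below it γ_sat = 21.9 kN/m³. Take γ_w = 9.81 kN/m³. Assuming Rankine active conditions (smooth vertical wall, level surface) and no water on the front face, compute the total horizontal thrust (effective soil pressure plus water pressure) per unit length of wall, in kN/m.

K_a = tan²(45° − φ/2) = 0.2265.
γ' = 21.9 − 9.81 = 12.09 kN/m³. Depth below WT = 3.7 m.
σ'_h at WT = K_a γ d_w = 7.202 kPa; at base = 7.202 + K_a γ' × 3.7 = 17.33 kPa.
P₁ (0–1.5 m) = ½×7.202×1.5 = 5.402. P₂ (1.5–5.2 m) = ½(7.202+17.33)×3.7 = 45.39.
P_w = ½ γ_w h₂² = 0.5×9.81×3.7² = 67.15. Total = 5.402+45.39+67.15 = 117.9 kN/m.

118 kN/m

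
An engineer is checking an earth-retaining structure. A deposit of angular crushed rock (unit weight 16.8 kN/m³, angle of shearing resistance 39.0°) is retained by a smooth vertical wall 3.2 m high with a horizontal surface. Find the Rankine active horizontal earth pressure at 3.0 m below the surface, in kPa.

11.5 kPa

K_a = (1 − sin φ)/(1 + sin φ) = 0.2275.
σ_h = K_a γ z = 0.2275 × 16.8 × 3.0 = 11.47 kPa.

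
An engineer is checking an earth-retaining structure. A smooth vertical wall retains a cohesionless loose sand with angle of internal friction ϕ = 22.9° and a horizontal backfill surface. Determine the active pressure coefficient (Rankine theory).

K_a = (1 − sin φ)/(1 + sin φ) = (1 − sin 22.9°)/(1 + sin 22.9°) = 0.4398.

0.440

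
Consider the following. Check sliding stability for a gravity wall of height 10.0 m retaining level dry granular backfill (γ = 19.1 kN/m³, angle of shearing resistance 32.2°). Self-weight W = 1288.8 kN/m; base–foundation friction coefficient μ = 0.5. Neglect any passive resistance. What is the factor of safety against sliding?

K_a = tan²(45° − 32.2°/2) = 0.3047.
P_a = ½K_aγH² = 0.5×0.3047×19.1×10.0² = 291.0 kN/m, acting at H/3 = 3.333 m above the base.
FS_sliding = μW / P_a = 0.5×1288.8 / 291.0 = 2.214.

2.21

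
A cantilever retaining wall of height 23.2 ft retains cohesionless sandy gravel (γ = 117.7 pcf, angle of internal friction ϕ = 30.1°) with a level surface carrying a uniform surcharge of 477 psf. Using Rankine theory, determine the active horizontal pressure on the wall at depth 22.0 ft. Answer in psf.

1020 psf

K_a = (1 − sin φ)/(1 + sin φ) = 0.3320.
σ_v = γz + q = 117.7 × 22.0 + 477 = 3066 psf.
σ_h = K_a σ_v = 0.3320 × 3066 = 1018 psf.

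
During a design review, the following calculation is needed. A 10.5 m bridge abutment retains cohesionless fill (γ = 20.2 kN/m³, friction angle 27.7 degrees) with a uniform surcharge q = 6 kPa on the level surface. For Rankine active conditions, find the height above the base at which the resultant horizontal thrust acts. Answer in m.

K_a = 0.3653.
Triangular part P₁ = ½K_aγH² = 406.8 at H/3 = 3.500 m; rectangular part P₂ = K_a q H = 23.02 at H/2 = 5.250 m.
ȳ = (P₁·3.500 + P₂·5.250)/(P₁+P₂) = 3.594 m.

3.59 m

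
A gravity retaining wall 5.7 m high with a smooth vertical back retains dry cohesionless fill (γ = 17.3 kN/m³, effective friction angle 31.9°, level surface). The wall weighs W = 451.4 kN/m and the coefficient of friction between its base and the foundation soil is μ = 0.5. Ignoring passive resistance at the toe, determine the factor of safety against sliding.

2.60

K_a = tan²(45° − 31.9°/2) = 0.3085.
P_a = ½K_aγH² = 0.5×0.3085×17.3×5.7² = 86.71 kN/m, acting at H/3 = 1.900 m above the base.
FS_sliding = μW / P_a = 0.5×451.4 / 86.71 = 2.603.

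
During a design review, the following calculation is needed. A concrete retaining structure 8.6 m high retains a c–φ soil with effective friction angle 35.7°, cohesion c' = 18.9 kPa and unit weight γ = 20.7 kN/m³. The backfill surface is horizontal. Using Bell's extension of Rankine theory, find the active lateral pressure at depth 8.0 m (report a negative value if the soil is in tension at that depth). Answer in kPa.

K_a = (1 − sin φ)/(1 + sin φ) = 0.2630.
σ_a = K_a γ z − 2c√K_a = 0.2630×20.7×8.0 − 2×18.9×0.5128 = 24.17 kPa.

24.2 kPa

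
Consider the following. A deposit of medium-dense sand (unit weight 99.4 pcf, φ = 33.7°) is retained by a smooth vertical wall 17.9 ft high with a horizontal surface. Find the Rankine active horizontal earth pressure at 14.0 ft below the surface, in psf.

K_a = (1 − sin φ)/(1 + sin φ) = 0.2863.
σ_h = K_a γ z = 0.2863 × 99.4 × 14.0 = 398.4 psf.

398 psf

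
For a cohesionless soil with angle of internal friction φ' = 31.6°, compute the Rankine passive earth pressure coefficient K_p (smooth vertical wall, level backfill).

3.20

K_p = (1 + sin φ)/(1 − sin φ) = tan²(45° + 31.6°/2) = 3.202.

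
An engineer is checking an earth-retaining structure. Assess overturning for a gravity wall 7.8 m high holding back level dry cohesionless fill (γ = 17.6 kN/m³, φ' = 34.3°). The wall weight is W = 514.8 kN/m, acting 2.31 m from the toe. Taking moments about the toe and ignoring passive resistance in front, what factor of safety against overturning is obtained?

3.06

K_a = tan²(45° − 34.3°/2) = 0.2792.
P_a = ½K_aγH² = 0.5×0.2792×17.6×7.8² = 149.5 kN/m, acting at H/3 = 2.600 m above the base.
Overturning moment M_o = P_a × H/3 = 149.5 × 2.600 = 388.6.
Resisting moment M_r = W × 2.31 = 514.8 × 2.31 = 1189.
FS_overturning = M_r/M_o = 1189/388.6 = 3.060.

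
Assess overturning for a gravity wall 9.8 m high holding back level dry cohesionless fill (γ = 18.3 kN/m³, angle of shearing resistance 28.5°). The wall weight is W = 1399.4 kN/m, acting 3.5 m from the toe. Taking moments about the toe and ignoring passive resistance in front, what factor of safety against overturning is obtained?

K_a = tan²(45° − 28.5°/2) = 0.3540.
P_a = ½K_aγH² = 0.5×0.3540×18.3×9.8² = 311.0 kN/m, acting at H/3 = 3.267 m above the base.
Overturning moment M_o = P_a × H/3 = 311.0 × 3.267 = 1016.
Resisting moment M_r = W × 3.5 = 1399.4 × 3.5 = 4898.
FS_overturning = M_r/M_o = 4898/1016 = 4.820.

4.82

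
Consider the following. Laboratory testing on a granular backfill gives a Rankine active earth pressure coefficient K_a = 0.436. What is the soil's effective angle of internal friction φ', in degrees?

K_a = tan²(45° − φ/2) ⇒ 45° − φ/2 = arctan(√0.436) = 33.44°.
φ = 2(45° − 33.44°) = 23.13°.

23.1°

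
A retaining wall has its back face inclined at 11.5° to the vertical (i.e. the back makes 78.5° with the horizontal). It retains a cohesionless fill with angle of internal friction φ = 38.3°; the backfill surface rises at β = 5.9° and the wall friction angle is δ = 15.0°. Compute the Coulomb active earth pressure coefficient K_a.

0.323

K_a = sin²(α+φ) / [sin²α · sin(α−δ) · (1 + √{sin(φ+δ)sin(φ−β) / (sin(α−δ)sin(α+β))})²].
With α = 78.5°, φ = 38.3°, δ = 15.0°, β = 5.9°: K_a = 0.3229.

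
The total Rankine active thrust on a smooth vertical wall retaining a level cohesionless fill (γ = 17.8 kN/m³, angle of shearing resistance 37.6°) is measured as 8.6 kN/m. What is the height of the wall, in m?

K_a = 0.2421. P_a = ½ K_a γ H² ⇒ H = √(2P_a/(K_a γ)).
H = √(2×8.6/(0.2421×17.8)) = 1.998 m.

2.00 m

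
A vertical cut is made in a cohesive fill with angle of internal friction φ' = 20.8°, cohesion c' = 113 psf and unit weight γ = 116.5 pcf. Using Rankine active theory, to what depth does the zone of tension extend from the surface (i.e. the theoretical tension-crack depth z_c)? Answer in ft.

K_a = tan²(45° − 20.8°/2) = 0.4759; √K_a = 0.6899.
The active pressure is zero where K_a γ z = 2c√K_a, so z_c = 2c/(γ√K_a) = 2×113/(116.5×0.6899) = 2.812 ft.

2.81 ft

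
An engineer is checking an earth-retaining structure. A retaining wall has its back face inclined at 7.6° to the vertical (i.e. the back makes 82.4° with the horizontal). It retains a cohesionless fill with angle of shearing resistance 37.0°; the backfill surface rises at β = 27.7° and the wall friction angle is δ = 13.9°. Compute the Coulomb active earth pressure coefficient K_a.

0.437

K_a = sin²(α+φ) / [sin²α · sin(α−δ) · (1 + √{sin(φ+δ)sin(φ−β) / (sin(α−δ)sin(α+β))})²].
With α = 82.4°, φ = 37.0°, δ = 13.9°, β = 27.7°: K_a = 0.4367.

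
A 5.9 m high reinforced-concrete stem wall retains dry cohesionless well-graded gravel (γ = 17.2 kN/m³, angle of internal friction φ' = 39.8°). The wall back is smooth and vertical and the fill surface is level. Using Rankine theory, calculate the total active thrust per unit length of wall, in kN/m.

65.7 kN/m

K_a = tan²(45° − φ/2) = 0.2194.
P_a = ½ K_a γ H² = 0.5 × 0.2194 × 17.2 × 5.9² = 65.69 kN/m.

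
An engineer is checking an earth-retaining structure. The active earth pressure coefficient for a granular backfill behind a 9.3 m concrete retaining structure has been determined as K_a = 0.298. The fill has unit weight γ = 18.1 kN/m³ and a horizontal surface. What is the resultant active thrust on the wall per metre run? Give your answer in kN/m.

233 kN/m

P = ½ K_a γ H² = 0.5 × 0.298 × 18.1 × 9.3² = 233.3 kN/m.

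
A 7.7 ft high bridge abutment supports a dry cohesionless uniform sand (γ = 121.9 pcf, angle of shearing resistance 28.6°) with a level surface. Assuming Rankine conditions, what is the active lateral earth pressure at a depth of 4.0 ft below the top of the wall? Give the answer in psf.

K_a = (1 − sin φ)/(1 + sin φ) = 0.3525.
σ_h = K_a γ z = 0.3525 × 121.9 × 4.0 = 171.9 psf.

172 psf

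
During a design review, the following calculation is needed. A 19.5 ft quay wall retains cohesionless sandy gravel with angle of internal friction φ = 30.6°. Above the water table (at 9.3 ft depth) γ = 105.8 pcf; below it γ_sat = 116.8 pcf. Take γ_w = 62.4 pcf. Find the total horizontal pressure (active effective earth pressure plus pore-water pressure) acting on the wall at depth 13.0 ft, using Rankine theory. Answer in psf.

K_a = (1 − sin φ)/(1 + sin φ) = 0.3253.
γ' = 116.8 − 62.4 = 54.40 pcf.
Effective vertical stress at 13.0 ft: σ'_v = 105.8×9.3 + 54.40×3.70 = 1185 psf.
σ'_h = K_a σ'_v = 0.3253 × 1185 = 385.6 psf; u = γ_w × 3.70 = 230.9 psf.
Total σ_h = 385.6 + 230.9 = 616.5 psf.

616 psf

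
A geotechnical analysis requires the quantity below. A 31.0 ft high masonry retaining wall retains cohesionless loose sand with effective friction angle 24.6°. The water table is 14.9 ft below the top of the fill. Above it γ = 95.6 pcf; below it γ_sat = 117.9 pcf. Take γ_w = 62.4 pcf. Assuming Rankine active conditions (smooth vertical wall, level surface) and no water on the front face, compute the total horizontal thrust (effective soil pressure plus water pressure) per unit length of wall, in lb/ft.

K_a = tan²(45° − φ/2) = 0.4121.
γ' = 117.9 − 62.4 = 55.50 pcf. Depth below WT = 16.1 ft.
σ'_h at WT = K_a γ d_w = 587.1 psf; at base = 587.1 + K_a γ' × 16.1 = 955.4 psf.
P₁ (0–14.9 ft) = ½×587.1×14.9 = 4374. P₂ (14.9–31.0 ft) = ½(587.1+955.4)×16.1 = 12420.
P_w = ½ γ_w h₂² = 0.5×62.4×16.1² = 8087. Total = 4374+12420+8087 = 24880 lb/ft.

24900 lb/ft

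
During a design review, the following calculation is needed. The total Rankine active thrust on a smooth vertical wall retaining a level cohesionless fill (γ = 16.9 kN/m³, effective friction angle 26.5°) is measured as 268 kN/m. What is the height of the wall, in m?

K_a = 0.3829. P_a = ½ K_a γ H² ⇒ H = √(2P_a/(K_a γ)).
H = √(2×268/(0.3829×16.9)) = 9.101 m.

9.10 m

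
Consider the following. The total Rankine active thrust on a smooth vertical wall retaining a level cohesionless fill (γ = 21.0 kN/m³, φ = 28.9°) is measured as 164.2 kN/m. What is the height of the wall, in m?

K_a = 0.3484. P_a = ½ K_a γ H² ⇒ H = √(2P_a/(K_a γ)).
H = √(2×164.2/(0.3484×21.0)) = 6.700 m.

6.70 m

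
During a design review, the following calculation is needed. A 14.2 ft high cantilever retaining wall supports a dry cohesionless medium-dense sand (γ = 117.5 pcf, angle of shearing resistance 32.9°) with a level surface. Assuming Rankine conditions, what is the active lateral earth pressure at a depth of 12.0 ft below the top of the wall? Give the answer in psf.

417 psf

K_a = (1 − sin φ)/(1 + sin φ) = 0.2960.
σ_h = K_a γ z = 0.2960 × 117.5 × 12.0 = 417.4 psf.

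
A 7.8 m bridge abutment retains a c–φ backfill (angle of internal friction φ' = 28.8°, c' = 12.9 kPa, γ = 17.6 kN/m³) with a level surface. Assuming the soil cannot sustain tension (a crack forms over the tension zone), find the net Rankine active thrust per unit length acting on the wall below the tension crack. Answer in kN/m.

87.2 kN/m

K_a = 0.3498; √K_a = 0.5914.
Tension-crack depth z_c = 2c/(γ√K_a) = 2×12.9/(17.6×0.5914) = 2.479 m.
σ_a at base = K_a γ H − 2c√K_a = 0.3498×17.6×7.8 − 2×12.9×0.5914 = 32.76 kPa.
P_a = ½ × 32.76 × (H − z_c) = 0.5×32.76×5.321 = 87.15 kN/m.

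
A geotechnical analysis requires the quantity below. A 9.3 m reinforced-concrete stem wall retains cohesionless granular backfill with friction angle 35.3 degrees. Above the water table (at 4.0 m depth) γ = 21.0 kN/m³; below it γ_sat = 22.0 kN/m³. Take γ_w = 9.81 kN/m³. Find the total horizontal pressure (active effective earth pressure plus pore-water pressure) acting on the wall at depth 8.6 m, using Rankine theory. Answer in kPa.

K_a = (1 − sin φ)/(1 + sin φ) = 0.2675.
γ' = 22.0 − 9.81 = 12.19 kN/m³.
Effective vertical stress at 8.6 m: σ'_v = 21.0×4.0 + 12.19×4.60 = 140.1 kPa.
σ'_h = K_a σ'_v = 0.2675 × 140.1 = 37.48 kPa; u = γ_w × 4.60 = 45.13 kPa.
Total σ_h = 37.48 + 45.13 = 82.60 kPa.

82.6 kPa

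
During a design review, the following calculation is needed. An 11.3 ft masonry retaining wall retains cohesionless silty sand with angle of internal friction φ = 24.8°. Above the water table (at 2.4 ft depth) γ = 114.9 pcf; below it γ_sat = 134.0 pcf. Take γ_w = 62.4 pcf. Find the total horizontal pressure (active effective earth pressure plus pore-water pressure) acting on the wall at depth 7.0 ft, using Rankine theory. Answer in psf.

535 psf

K_a = (1 − sin φ)/(1 + sin φ) = 0.4090.
γ' = 134.0 − 62.4 = 71.60 pcf.
Effective vertical stress at 7.0 ft: σ'_v = 114.9×2.4 + 71.60×4.60 = 605.1 psf.
σ'_h = K_a σ'_v = 0.4090 × 605.1 = 247.5 psf; u = γ_w × 4.60 = 287.0 psf.
Total σ_h = 247.5 + 287.0 = 534.5 psf.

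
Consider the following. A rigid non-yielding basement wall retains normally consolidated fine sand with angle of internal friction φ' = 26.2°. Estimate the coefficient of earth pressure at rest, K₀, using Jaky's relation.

0.558

K₀ = 1 − sin φ' = 1 − sin 26.2° = 0.5585.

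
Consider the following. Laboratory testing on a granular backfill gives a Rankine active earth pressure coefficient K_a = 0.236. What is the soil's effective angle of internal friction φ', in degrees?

38.2°

K_a = tan²(45° − φ/2) ⇒ 45° − φ/2 = arctan(√0.236) = 25.91°.
φ = 2(45° − 25.91°) = 38.18°.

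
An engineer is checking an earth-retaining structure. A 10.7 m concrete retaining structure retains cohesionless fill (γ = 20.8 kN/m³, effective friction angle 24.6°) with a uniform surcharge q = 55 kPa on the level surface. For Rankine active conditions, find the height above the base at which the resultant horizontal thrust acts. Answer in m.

4.16 m

K_a = 0.4121.
Triangular part P₁ = ½K_aγH² = 490.7 at H/3 = 3.567 m; rectangular part P₂ = K_a q H = 242.5 at H/2 = 5.350 m.
ȳ = (P₁·3.567 + P₂·5.350)/(P₁+P₂) = 4.157 m.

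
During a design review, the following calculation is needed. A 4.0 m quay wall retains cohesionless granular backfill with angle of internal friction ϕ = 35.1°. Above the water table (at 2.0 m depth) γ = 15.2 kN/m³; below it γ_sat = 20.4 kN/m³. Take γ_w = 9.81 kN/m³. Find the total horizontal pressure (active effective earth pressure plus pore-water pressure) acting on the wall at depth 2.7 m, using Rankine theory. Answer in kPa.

17.1 kPa

K_a = (1 − sin φ)/(1 + sin φ) = 0.2698.
γ' = 20.4 − 9.81 = 10.59 kN/m³.
Effective vertical stress at 2.7 m: σ'_v = 15.2×2.0 + 10.59×0.700 = 37.81 kPa.
σ'_h = K_a σ'_v = 0.2698 × 37.81 = 10.20 kPa; u = γ_w × 0.700 = 6.867 kPa.
Total σ_h = 10.20 + 6.867 = 17.07 kPa.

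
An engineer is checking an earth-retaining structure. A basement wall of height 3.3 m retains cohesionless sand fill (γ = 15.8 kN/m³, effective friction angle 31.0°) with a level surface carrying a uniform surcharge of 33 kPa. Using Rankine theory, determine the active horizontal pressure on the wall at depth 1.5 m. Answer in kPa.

18.1 kPa

K_a = (1 − sin φ)/(1 + sin φ) = 0.3201.
σ_v = γz + q = 15.8 × 1.5 + 33 = 56.70 kPa.
σ_h = K_a σ_v = 0.3201 × 56.70 = 18.15 kPa.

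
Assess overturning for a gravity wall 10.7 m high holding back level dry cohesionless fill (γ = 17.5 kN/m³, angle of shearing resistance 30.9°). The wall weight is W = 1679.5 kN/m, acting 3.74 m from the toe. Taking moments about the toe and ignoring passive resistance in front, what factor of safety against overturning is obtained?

5.47

K_a = tan²(45° − 30.9°/2) = 0.3214.
P_a = ½K_aγH² = 0.5×0.3214×17.5×10.7² = 322.0 kN/m, acting at H/3 = 3.567 m above the base.
Overturning moment M_o = P_a × H/3 = 322.0 × 3.567 = 1148.
Resisting moment M_r = W × 3.74 = 1679.5 × 3.74 = 6281.
FS_overturning = M_r/M_o = 6281/1148 = 5.470.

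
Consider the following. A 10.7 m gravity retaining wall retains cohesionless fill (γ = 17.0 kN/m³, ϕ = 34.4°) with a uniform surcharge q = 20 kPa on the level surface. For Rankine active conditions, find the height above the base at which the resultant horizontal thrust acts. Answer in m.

3.89 m

K_a = 0.2780.
Triangular part P₁ = ½K_aγH² = 270.5 at H/3 = 3.567 m; rectangular part P₂ = K_a q H = 59.49 at H/2 = 5.350 m.
ȳ = (P₁·3.567 + P₂·5.350)/(P₁+P₂) = 3.888 m.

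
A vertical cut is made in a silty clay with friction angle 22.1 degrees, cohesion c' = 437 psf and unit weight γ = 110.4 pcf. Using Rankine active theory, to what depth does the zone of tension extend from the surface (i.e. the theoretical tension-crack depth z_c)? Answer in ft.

11.8 ft

K_a = tan²(45° − 22.1°/2) = 0.4533; √K_a = 0.6732.
The active pressure is zero where K_a γ z = 2c√K_a, so z_c = 2c/(γ√K_a) = 2×437/(110.4×0.6732) = 11.76 ft.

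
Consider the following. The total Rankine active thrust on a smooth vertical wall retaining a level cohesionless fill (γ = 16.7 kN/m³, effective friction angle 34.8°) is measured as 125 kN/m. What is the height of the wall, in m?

7.40 m

K_a = 0.2733. P_a = ½ K_a γ H² ⇒ H = √(2P_a/(K_a γ)).
H = √(2×125/(0.2733×16.7)) = 7.401 m.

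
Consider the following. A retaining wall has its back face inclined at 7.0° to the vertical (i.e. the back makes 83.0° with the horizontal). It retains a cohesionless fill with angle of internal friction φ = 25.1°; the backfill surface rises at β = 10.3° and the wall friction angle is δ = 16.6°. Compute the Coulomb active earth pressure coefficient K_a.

K_a = sin²(α+φ) / [sin²α · sin(α−δ) · (1 + √{sin(φ+δ)sin(φ−β) / (sin(α−δ)sin(α+β))})²].
With α = 83.0°, φ = 25.1°, δ = 16.6°, β = 10.3°: K_a = 0.4887.

0.489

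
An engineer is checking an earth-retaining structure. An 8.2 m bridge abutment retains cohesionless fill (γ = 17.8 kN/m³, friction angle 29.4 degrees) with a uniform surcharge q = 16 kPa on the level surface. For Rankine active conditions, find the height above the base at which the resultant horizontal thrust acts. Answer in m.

2.98 m

K_a = 0.3415.
Triangular part P₁ = ½K_aγH² = 204.3 at H/3 = 2.733 m; rectangular part P₂ = K_a q H = 44.80 at H/2 = 4.100 m.
ȳ = (P₁·2.733 + P₂·4.100)/(P₁+P₂) = 2.979 m.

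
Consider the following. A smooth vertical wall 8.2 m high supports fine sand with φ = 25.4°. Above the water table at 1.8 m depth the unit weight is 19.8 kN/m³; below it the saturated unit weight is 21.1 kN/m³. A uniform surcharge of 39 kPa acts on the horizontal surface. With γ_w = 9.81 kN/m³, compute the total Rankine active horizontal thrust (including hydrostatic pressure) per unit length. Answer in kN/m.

525 kN/m

K_a = tan²(45° − φ/2) = 0.3996.
γ' = 21.1 − 9.81 = 11.29 kN/m³. h₂ = H − d_w = 6.4 m.
σ'_h: at surface K_a·q = 15.59; at WT K_a(q+γd_w) = 29.83; at base K_a(q+γd_w+γ'h₂) = 58.71 kPa.
P₁ = ½(15.59+29.83)×1.8 = 40.87; P₂ = ½(29.83+58.71)×6.4 = 283.3; P_w = ½γ_w h₂² = 200.9.
Total = 40.87+283.3+200.9 = 525.1 kN/m.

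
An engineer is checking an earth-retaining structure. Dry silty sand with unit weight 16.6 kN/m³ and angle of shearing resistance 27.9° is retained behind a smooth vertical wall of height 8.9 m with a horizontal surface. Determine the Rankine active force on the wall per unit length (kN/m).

K_a = tan²(45° − φ/2) = 0.3625.
P_a = ½ K_a γ H² = 0.5 × 0.3625 × 16.6 × 8.9² = 238.3 kN/m.

238 kN/m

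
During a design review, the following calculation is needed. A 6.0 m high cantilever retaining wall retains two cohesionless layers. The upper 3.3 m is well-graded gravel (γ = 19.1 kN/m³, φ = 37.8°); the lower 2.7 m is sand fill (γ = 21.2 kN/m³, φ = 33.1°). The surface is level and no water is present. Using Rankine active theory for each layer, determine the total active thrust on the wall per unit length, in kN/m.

K_a1 = tan²(45°−37.8°/2) = 0.2400; K_a2 = tan²(45°−33.1°/2) = 0.2936.
Layer 1: σ at base = K_a1 γ₁ h₁ = 15.13 kPa; P₁ = ½×15.13×3.3 = 24.96.
Layer 2: σ_v at top = γ₁h₁ = 63.03; σ_h top = K_a2×63.03 = 18.50; σ_h base = K_a2×(63.03+21.2×2.7) = 35.31.
P₂ = ½(18.50+35.31)×2.7 = 72.65. Total P_a = 24.96+72.65 = 97.61 kN/m.

97.6 kN/m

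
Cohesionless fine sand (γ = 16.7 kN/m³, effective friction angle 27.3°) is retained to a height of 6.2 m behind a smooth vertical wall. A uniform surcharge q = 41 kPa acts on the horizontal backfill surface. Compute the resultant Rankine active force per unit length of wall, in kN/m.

213 kN/m

K_a = tan²(45° − φ/2) = 0.3711.
Soil triangle: ½ K_a γ H² = 0.5×0.3711×16.7×6.2² = 119.1 kN/m.
Surcharge rectangle: K_a q H = 0.3711×41×6.2 = 94.34 kN/m.
Total = 119.1 + 94.34 = 213.5 kN/m.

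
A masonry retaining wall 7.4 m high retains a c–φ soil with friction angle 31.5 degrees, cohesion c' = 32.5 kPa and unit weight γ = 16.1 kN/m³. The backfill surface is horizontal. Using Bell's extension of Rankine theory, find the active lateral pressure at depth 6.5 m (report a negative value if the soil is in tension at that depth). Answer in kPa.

K_a = (1 − sin φ)/(1 + sin φ) = 0.3136.
σ_a = K_a γ z − 2c√K_a = 0.3136×16.1×6.5 − 2×32.5×0.5600 = -3.580 kPa.

-3.58 kPa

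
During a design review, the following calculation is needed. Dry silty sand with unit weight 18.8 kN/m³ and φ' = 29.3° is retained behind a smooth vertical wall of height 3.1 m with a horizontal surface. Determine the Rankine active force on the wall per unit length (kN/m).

K_a = tan²(45° − φ/2) = 0.3428.
P_a = ½ K_a γ H² = 0.5 × 0.3428 × 18.8 × 3.1² = 30.97 kN/m.

31.0 kN/m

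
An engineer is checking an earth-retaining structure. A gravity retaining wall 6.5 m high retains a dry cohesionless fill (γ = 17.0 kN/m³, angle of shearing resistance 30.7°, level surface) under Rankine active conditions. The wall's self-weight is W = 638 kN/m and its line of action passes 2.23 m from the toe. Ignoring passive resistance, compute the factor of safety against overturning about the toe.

5.64

K_a = tan²(45° − 30.7°/2) = 0.3240.
P_a = ½K_aγH² = 0.5×0.3240×17.0×6.5² = 116.4 kN/m, acting at H/3 = 2.167 m above the base.
Overturning moment M_o = P_a × H/3 = 116.4 × 2.167 = 252.1.
Resisting moment M_r = W × 2.23 = 638 × 2.23 = 1423.
FS_overturning = M_r/M_o = 1423/252.1 = 5.643.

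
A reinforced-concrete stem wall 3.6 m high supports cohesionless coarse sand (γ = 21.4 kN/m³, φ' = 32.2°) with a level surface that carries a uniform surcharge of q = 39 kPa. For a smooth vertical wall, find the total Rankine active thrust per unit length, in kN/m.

K_a = tan²(45° − φ/2) = 0.3047.
Soil triangle: ½ K_a γ H² = 0.5×0.3047×21.4×3.6² = 42.26 kN/m.
Surcharge rectangle: K_a q H = 0.3047×39×3.6 = 42.79 kN/m.
Total = 42.26 + 42.79 = 85.04 kN/m.

85.0 kN/m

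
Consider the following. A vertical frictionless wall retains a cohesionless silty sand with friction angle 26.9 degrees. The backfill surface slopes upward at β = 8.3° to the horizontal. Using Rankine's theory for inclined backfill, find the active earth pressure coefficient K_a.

K_a = cos β · (cos β − √(cos²β − cos²φ)) / (cos β + √(cos²β − cos²φ)).
cos β = 0.9895, cos φ = 0.8918, √(cos²β − cos²φ) = 0.4288.
K_a = 0.9895 × (0.9895 − 0.4288)/(0.9895 + 0.4288) = 0.3912.

0.391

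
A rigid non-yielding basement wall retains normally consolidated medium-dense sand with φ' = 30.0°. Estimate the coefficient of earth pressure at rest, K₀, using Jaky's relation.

K₀ = 1 − sin φ' = 1 − sin 30.0° = 0.5000.

0.500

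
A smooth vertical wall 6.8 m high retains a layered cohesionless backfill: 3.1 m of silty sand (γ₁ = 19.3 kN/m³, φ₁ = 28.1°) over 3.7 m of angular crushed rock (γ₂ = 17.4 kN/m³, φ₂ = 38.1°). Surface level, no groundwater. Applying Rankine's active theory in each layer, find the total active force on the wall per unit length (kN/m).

K_a1 = tan²(45°−28.1°/2) = 0.3596; K_a2 = tan²(45°−38.1°/2) = 0.2368.
Layer 1: σ at base = K_a1 γ₁ h₁ = 21.52 kPa; P₁ = ½×21.52×3.1 = 33.35.
Layer 2: σ_v at top = γ₁h₁ = 59.83; σ_h top = K_a2×59.83 = 14.17; σ_h base = K_a2×(59.83+17.4×3.7) = 29.42.
P₂ = ½(14.17+29.42)×3.7 = 80.63. Total P_a = 33.35+80.63 = 114.0 kN/m.

114 kN/m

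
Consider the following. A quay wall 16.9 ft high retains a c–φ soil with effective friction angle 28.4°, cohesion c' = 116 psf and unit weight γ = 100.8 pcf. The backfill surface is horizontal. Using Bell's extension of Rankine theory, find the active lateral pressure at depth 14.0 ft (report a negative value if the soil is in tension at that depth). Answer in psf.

363 psf

K_a = (1 − sin φ)/(1 + sin φ) = 0.3554.
σ_a = K_a γ z − 2c√K_a = 0.3554×100.8×14.0 − 2×116×0.5961 = 363.2 psf.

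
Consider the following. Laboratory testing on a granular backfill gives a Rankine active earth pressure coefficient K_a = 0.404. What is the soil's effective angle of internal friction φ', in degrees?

K_a = tan²(45° − φ/2) ⇒ 45° − φ/2 = arctan(√0.404) = 32.44°.
φ = 2(45° − 32.44°) = 25.12°.

25.1°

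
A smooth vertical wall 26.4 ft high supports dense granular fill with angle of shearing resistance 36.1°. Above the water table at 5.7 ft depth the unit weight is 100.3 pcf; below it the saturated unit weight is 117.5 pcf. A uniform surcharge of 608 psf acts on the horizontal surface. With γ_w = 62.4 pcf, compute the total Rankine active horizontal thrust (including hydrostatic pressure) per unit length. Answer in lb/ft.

24000 lb/ft

K_a = tan²(45° − φ/2) = 0.2585.
γ' = 117.5 − 62.4 = 55.10 pcf. h₂ = H − d_w = 20.7 ft.
σ'_h: at surface K_a·q = 157.2; at WT K_a(q+γd_w) = 305.0; at base K_a(q+γd_w+γ'h₂) = 599.8 psf.
P₁ = ½(157.2+305.0)×5.7 = 1317; P₂ = ½(305.0+599.8)×20.7 = 9364; P_w = ½γ_w h₂² = 13370.
Total = 1317+9364+13370 = 24050 lb/ft.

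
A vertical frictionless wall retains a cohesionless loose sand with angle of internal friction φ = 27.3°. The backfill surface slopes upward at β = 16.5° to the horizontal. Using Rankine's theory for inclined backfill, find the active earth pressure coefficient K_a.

0.435

K_a = cos β · (cos β − √(cos²β − cos²φ)) / (cos β + √(cos²β − cos²φ)).
cos β = 0.9588, cos φ = 0.8886, √(cos²β − cos²φ) = 0.3601.
K_a = 0.9588 × (0.9588 − 0.3601)/(0.9588 + 0.3601) = 0.4352.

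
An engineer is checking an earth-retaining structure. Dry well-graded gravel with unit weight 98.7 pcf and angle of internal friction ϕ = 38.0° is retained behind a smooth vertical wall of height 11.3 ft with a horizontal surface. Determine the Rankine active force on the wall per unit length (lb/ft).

K_a = tan²(45° − φ/2) = 0.2379.
P_a = ½ K_a γ H² = 0.5 × 0.2379 × 98.7 × 11.3² = 1499 lb/ft.

1500 lb/ft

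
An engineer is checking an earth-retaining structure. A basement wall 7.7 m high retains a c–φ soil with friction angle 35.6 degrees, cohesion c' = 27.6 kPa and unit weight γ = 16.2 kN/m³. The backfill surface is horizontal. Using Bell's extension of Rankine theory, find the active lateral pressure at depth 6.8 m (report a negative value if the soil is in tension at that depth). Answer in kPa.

0.727 kPa

K_a = (1 − sin φ)/(1 + sin φ) = 0.2641.
σ_a = K_a γ z − 2c√K_a = 0.2641×16.2×6.8 − 2×27.6×0.5139 = 0.7270 kPa.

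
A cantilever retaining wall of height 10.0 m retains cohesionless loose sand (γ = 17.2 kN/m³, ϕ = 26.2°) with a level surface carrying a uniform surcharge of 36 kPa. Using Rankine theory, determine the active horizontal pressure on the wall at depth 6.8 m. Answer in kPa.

K_a = (1 − sin φ)/(1 + sin φ) = 0.3874.
σ_v = γz + q = 17.2 × 6.8 + 36 = 153.0 kPa.
σ_h = K_a σ_v = 0.3874 × 153.0 = 59.26 kPa.

59.3 kPa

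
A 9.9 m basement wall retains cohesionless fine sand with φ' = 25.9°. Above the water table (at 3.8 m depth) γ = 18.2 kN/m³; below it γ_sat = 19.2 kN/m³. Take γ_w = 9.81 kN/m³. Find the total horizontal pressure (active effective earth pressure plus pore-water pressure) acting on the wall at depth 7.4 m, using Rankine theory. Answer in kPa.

75.7 kPa

K_a = (1 − sin φ)/(1 + sin φ) = 0.3920.
γ' = 19.2 − 9.81 = 9.390 kN/m³.
Effective vertical stress at 7.4 m: σ'_v = 18.2×3.8 + 9.390×3.60 = 103.0 kPa.
σ'_h = K_a σ'_v = 0.3920 × 103.0 = 40.36 kPa; u = γ_w × 3.60 = 35.32 kPa.
Total σ_h = 40.36 + 35.32 = 75.68 kPa.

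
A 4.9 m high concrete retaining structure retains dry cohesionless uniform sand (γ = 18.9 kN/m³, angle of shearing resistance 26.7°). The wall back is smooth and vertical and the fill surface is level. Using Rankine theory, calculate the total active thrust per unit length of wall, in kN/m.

86.2 kN/m

K_a = tan²(45° − φ/2) = 0.3800.
P_a = ½ K_a γ H² = 0.5 × 0.3800 × 18.9 × 4.9² = 86.21 kN/m.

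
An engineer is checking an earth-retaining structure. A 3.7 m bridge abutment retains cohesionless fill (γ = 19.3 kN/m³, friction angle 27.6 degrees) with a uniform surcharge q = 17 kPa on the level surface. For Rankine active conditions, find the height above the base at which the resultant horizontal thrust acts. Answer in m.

K_a = 0.3668.
Triangular part P₁ = ½K_aγH² = 48.45 at H/3 = 1.233 m; rectangular part P₂ = K_a q H = 23.07 at H/2 = 1.850 m.
ȳ = (P₁·1.233 + P₂·1.850)/(P₁+P₂) = 1.432 m.

1.43 m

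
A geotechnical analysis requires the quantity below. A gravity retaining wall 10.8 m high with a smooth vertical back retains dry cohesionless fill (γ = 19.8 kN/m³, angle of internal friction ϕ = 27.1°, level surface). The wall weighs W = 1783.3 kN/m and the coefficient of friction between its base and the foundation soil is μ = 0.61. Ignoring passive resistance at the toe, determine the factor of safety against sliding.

K_a = tan²(45° − 27.1°/2) = 0.3741.
P_a = ½K_aγH² = 0.5×0.3741×19.8×10.8² = 431.9 kN/m, acting at H/3 = 3.600 m above the base.
FS_sliding = μW / P_a = 0.61×1783.3 / 431.9 = 2.518.

2.52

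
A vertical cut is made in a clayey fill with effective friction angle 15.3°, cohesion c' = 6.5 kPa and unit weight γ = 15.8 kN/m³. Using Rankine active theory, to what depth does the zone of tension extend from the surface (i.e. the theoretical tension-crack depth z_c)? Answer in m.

1.08 m

K_a = tan²(45° − 15.3°/2) = 0.5824; √K_a = 0.7632.
The active pressure is zero where K_a γ z = 2c√K_a, so z_c = 2c/(γ√K_a) = 2×6.5/(15.8×0.7632) = 1.078 m.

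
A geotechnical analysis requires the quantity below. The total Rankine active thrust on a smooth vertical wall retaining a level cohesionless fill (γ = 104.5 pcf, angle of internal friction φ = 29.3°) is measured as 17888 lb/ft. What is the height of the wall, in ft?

31.6 ft

K_a = 0.3428. P_a = ½ K_a γ H² ⇒ H = √(2P_a/(K_a γ)).
H = √(2×17888/(0.3428×104.5)) = 31.60 ft.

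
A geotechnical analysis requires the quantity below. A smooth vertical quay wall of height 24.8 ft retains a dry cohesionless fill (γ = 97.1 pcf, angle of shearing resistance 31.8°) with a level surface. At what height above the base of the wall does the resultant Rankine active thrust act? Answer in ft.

8.27 ft

K_a = 0.3098.
The pressure distribution is triangular, so the resultant acts at H/3 above the base = 24.8/3 = 8.267 ft.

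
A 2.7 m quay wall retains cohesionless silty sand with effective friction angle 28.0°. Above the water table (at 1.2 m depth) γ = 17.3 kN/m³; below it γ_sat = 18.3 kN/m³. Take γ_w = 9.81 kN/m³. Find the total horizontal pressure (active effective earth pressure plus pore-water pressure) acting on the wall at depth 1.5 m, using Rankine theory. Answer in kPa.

11.4 kPa

K_a = (1 − sin φ)/(1 + sin φ) = 0.3610.
γ' = 18.3 − 9.81 = 8.490 kN/m³.
Effective vertical stress at 1.5 m: σ'_v = 17.3×1.2 + 8.490×0.300 = 23.31 kPa.
σ'_h = K_a σ'_v = 0.3610 × 23.31 = 8.415 kPa; u = γ_w × 0.300 = 2.943 kPa.
Total σ_h = 8.415 + 2.943 = 11.36 kPa.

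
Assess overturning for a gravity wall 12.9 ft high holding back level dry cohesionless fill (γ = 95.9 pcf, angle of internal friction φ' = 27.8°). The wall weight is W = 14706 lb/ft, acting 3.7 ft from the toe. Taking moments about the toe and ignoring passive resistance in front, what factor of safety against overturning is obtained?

4.36

K_a = tan²(45° − 27.8°/2) = 0.3639.
P_a = ½K_aγH² = 0.5×0.3639×95.9×12.9² = 2904 lb/ft, acting at H/3 = 4.300 ft above the base.
Overturning moment M_o = P_a × H/3 = 2904 × 4.300 = 12490.
Resisting moment M_r = W × 3.7 = 14706 × 3.7 = 54410.
FS_overturning = M_r/M_o = 54410/12490 = 4.358.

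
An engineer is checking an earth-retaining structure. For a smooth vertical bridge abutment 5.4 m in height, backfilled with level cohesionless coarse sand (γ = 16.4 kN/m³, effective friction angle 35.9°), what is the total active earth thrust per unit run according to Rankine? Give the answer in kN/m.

62.3 kN/m

K_a = tan²(45° − φ/2) = 0.2607.
P_a = ½ K_a γ H² = 0.5 × 0.2607 × 16.4 × 5.4² = 62.35 kN/m.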